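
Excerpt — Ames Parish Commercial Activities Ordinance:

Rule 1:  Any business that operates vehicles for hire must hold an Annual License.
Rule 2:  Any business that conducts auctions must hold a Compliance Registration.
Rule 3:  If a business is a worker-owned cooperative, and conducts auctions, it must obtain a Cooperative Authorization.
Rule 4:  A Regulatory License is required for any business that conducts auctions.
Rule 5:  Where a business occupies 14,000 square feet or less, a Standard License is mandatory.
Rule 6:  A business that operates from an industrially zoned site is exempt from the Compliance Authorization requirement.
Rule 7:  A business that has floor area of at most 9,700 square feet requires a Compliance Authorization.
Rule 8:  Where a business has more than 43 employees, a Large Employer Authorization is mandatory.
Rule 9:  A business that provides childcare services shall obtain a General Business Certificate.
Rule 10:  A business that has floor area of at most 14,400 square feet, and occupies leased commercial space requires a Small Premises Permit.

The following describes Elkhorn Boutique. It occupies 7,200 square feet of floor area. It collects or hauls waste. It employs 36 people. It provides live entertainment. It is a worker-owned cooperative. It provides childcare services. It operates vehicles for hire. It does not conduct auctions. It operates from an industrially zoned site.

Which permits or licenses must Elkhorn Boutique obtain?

Rule 1: operates vehicles for hire → Annual License required.
Rule 2: does not conduct auctions → Compliance Registration not required.
Rule 3: is a worker-owned cooperative; does not conduct auctions → Cooperative Authorization not required.
Rule 4: does not conduct auctions → Regulatory License not required.
Rule 5: floor area 7,200 square feet ≤ 14,000 square feet → Standard License required.
Rule 6: operates from an industrially zoned site → exempt from Compliance Authorization.
Rule 7: floor area 7,200 square feet ≤ 9,700 square feet → Compliance Authorization required.
Rule 8: employees 36 ≤ 43 → Large Employer Authorization not required.
Rule 9: provides childcare services → General Business Certificate required.
Rule 10: floor area 7,200 square feet ≤ 14,400 square feet; operates from an industrially zoned site (not: occupies leased commercial space) → Small Premises Permit not required.

Annual License, General Business Certificate, Standard License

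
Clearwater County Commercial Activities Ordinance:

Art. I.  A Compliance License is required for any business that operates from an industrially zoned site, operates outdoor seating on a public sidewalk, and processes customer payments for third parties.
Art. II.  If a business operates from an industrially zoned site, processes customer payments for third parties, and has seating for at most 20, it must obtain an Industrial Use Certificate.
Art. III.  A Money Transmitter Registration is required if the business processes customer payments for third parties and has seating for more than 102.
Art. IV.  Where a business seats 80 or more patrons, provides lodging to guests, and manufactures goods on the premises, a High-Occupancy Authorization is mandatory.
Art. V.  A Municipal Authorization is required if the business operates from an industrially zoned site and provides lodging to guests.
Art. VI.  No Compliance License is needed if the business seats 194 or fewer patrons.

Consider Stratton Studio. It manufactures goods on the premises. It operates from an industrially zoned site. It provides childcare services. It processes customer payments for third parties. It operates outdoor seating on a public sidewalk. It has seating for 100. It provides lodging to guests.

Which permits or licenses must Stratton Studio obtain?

High-Occupancy Authorization, Municipal Authorization

Art. I. operates from an industrially zoned site; operates outdoor seating on a public sidewalk; processes customer payments for third parties → Compliance License required.
Art. II. operates from an industrially zoned site; processes customer payments for third parties; seating 100 > 20 → Industrial Use Certificate not required.
Art. III. processes customer payments for third parties; seating 100 ≤ 102 → Money Transmitter Registration not required.
Art. IV. seating 100 ≥ 80; provides lodging to guests; manufactures goods on the premises → High-Occupancy Authorization required.
Art. V. operates from an industrially zoned site; provides lodging to guests → Municipal Authorization required.
Art. VI. seating 100 ≤ 194 → exempt from Compliance License.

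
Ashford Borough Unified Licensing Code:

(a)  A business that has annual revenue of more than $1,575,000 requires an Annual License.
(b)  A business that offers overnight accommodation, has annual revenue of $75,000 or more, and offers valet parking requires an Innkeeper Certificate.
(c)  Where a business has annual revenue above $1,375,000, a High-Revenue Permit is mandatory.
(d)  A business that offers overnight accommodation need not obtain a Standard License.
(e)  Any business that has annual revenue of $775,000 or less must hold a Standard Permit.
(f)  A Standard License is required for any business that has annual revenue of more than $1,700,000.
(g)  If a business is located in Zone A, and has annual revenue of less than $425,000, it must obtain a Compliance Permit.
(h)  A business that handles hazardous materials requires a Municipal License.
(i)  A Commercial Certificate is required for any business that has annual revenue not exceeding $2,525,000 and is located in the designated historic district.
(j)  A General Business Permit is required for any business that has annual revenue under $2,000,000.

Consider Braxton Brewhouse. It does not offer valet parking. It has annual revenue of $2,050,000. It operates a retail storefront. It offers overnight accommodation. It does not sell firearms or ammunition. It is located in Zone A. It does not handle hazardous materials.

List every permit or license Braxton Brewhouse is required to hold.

Annual License, High-Revenue Permit

(a) revenue $2,050,000 > $1,575,000 → Annual License required.
(b) offers overnight accommodation; revenue $2,050,000 ≥ $75,000; does not offer valet parking → Innkeeper Certificate not required.
(c) revenue $2,050,000 > $1,375,000 → High-Revenue Permit required.
(d) offers overnight accommodation → exempt from Standard License.
(e) revenue $2,050,000 > $775,000 → Standard Permit not required.
(f) revenue $2,050,000 > $1,700,000 → Standard License required.
(g) is located in Zone A; revenue $2,050,000 ≥ $425,000 → Compliance Permit not required.
(h) does not handle hazardous materials → Municipal License not required.
(i) revenue $2,050,000 ≤ $2,525,000; is located in Zone A (not: is located in the designated historic district) → Commercial Certificate not required.
(j) revenue $2,050,000 ≥ $2,000,000 → General Business Permit not required.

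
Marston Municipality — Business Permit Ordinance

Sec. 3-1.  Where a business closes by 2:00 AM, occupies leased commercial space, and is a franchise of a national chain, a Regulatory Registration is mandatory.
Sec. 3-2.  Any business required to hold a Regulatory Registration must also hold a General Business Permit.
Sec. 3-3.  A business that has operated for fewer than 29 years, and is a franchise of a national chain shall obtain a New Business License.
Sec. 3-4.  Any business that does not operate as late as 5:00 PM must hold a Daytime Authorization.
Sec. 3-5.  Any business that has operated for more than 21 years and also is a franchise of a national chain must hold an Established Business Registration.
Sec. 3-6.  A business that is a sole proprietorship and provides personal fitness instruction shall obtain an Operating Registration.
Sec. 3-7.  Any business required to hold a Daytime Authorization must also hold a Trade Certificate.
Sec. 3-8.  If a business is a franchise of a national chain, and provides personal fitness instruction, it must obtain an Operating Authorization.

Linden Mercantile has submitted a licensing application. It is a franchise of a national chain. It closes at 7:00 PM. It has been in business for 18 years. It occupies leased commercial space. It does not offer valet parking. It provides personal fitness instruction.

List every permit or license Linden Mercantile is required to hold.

Sec. 3-1. closes 7:00 PM, at/before 2:00 AM; occupies leased commercial space; is a franchise of a national chain → Regulatory Registration required.
Sec. 3-2. Regulatory Registration is required → General Business Permit also required.
Sec. 3-3. years in business 18 < 29; is a franchise of a national chain → New Business License required.
Sec. 3-4. closes 7:00 PM, after 5:00 PM → Daytime Authorization not required.
Sec. 3-5. years in business 18 ≤ 21; is a franchise of a national chain → Established Business Registration not required.
Sec. 3-6. is a franchise of a national chain (not: is a sole proprietorship); provides personal fitness instruction → Operating Registration not required.
Sec. 3-7. Daytime Authorization is not required → no effect.
Sec. 3-8. is a franchise of a national chain; provides personal fitness instruction → Operating Authorization required.

General Business Permit, New Business License, Operating Authorization, Regulatory Registration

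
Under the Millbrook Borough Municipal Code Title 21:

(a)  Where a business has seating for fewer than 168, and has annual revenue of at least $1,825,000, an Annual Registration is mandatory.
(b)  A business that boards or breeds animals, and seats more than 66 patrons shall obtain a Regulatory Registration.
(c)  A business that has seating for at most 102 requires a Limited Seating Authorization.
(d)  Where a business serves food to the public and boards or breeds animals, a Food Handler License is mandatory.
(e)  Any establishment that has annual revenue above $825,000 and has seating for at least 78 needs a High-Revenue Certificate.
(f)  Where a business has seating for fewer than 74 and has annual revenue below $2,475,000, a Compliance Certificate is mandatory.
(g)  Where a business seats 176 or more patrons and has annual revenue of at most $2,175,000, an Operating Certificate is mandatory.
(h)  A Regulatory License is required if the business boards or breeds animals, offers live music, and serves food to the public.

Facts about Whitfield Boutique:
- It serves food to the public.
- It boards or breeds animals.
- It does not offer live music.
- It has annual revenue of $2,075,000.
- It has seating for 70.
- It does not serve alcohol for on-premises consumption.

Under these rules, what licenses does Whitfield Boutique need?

Annual Registration, Compliance Certificate, Food Handler License, Limited Seating Authorization, Regulatory Registration

(a) seating 70 < 168; revenue $2,075,000 ≥ $1,825,000 → Annual Registration required.
(b) boards or breeds animals; seating 70 > 66 → Regulatory Registration required.
(c) seating 70 ≤ 102 → Limited Seating Authorization required.
(d) serves food to the public; boards or breeds animals → Food Handler License required.
(e) revenue $2,075,000 > $825,000; seating 70 < 78 → High-Revenue Certificate not required.
(f) seating 70 < 74; revenue $2,075,000 < $2,475,000 → Compliance Certificate required.
(g) seating 70 < 176; revenue $2,075,000 ≤ $2,175,000 → Operating Certificate not required.
(h) boards or breeds animals; does not offer live music; serves food to the public → Regulatory License not required.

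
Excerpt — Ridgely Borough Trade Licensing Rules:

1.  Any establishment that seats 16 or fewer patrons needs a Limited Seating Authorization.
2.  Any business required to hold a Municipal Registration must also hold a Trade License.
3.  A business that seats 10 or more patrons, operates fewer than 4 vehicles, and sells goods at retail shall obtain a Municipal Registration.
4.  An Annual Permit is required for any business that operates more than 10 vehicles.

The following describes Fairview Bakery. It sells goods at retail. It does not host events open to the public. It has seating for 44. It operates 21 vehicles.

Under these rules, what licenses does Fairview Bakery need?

1. seating 44 > 16 → Limited Seating Authorization not required.
2. Municipal Registration is not required → no effect.
3. seating 44 ≥ 10; vehicles 21 ≥ 4; sells goods at retail → Municipal Registration not required.
4. vehicles 21 > 10 → Annual Permit required.

Annual Permit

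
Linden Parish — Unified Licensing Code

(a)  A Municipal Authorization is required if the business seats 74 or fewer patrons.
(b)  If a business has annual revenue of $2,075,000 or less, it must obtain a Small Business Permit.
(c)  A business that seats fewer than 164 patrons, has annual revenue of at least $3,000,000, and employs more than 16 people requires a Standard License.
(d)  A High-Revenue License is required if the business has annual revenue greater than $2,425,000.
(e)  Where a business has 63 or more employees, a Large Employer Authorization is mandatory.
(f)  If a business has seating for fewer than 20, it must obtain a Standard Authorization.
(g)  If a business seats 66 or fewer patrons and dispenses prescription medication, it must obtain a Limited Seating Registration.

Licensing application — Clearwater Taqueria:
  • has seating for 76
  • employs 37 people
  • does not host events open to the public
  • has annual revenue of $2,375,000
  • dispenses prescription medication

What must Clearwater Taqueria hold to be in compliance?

None

(a) seating 76 > 74 → Municipal Authorization not required.
(b) revenue $2,375,000 > $2,075,000 → Small Business Permit not required.
(c) seating 76 < 164; revenue $2,375,000 < $3,000,000; employees 37 > 16 → Standard License not required.
(d) revenue $2,375,000 ≤ $2,425,000 → High-Revenue License not required.
(e) employees 37 < 63 → Large Employer Authorization not required.
(f) seating 76 ≥ 20 → Standard Authorization not required.
(g) seating 76 > 66; dispenses prescription medication → Limited Seating Registration not required.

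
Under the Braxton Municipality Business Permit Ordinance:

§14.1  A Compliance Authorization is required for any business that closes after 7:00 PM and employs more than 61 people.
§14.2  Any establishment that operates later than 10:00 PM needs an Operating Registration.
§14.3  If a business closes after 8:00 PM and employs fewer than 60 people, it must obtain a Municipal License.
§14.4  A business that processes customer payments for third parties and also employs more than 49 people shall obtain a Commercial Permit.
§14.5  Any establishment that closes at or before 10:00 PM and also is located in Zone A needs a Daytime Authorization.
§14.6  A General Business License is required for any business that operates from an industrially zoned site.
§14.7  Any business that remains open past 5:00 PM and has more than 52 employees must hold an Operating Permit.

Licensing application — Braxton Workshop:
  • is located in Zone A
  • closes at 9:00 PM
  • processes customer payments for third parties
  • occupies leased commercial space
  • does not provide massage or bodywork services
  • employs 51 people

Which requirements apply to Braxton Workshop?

§14.1 closes 9:00 PM, after 7:00 PM; employees 51 ≤ 61 → Compliance Authorization not required.
§14.2 closes 9:00 PM, at/before 10:00 PM → Operating Registration not required.
§14.3 closes 9:00 PM, after 8:00 PM; employees 51 < 60 → Municipal License required.
§14.4 processes customer payments for third parties; employees 51 > 49 → Commercial Permit required.
§14.5 closes 9:00 PM, at/before 10:00 PM; is located in Zone A → Daytime Authorization required.
§14.6 occupies leased commercial space (not: operates from an industrially zoned site) → General Business License not required.
§14.7 closes 9:00 PM, after 5:00 PM; employees 51 ≤ 52 → Operating Permit not required.

Commercial Permit, Daytime Authorization, Municipal License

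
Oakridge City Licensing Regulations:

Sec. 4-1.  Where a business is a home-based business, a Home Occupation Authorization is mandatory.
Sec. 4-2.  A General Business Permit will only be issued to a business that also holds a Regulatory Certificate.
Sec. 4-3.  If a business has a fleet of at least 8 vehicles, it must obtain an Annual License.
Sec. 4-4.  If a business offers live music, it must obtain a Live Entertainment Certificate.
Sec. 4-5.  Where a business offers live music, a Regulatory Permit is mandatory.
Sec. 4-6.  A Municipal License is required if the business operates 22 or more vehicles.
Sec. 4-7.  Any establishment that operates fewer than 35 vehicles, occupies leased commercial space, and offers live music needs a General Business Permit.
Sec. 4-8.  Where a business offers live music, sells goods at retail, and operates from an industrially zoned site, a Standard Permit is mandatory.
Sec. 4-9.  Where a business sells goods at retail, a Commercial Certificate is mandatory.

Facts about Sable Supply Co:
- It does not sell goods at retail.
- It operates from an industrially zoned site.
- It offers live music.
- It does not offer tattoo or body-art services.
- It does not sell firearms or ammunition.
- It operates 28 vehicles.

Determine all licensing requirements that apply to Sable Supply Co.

Annual License, Live Entertainment Certificate, Municipal License, Regulatory Permit

Sec. 4-1. operates from an industrially zoned site (not: is a home-based business) → Home Occupation Authorization not required.
Sec. 4-2. General Business Permit is not required → no effect.
Sec. 4-3. vehicles 28 ≥ 8 → Annual License required.
Sec. 4-4. offers live music → Live Entertainment Certificate required.
Sec. 4-5. offers live music → Regulatory Permit required.
Sec. 4-6. vehicles 28 ≥ 22 → Municipal License required.
Sec. 4-7. vehicles 28 < 35; operates from an industrially zoned site (not: occupies leased commercial space); offers live music → General Business Permit not required.
Sec. 4-8. offers live music; does not sell goods at retail; operates from an industrially zoned site → Standard Permit not required.
Sec. 4-9. does not sell goods at retail → Commercial Certificate not required.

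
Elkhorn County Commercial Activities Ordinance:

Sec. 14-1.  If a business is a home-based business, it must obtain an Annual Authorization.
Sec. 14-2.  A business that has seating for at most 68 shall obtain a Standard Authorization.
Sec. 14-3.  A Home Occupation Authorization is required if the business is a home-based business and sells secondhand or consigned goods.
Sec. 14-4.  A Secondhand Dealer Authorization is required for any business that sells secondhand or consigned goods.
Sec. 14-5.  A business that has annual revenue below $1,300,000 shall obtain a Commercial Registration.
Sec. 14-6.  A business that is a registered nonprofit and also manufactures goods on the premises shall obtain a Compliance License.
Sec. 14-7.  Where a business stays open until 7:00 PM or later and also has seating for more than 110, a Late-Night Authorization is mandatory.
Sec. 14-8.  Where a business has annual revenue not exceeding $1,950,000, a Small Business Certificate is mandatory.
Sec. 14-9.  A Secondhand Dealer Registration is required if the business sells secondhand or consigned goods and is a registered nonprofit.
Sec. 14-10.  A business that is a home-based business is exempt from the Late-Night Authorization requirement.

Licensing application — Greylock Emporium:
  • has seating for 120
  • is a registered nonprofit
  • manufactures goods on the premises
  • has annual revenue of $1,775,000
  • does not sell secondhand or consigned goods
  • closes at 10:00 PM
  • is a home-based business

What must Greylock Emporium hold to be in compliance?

Sec. 14-1. is a home-based business → Annual Authorization required.
Sec. 14-2. seating 120 > 68 → Standard Authorization not required.
Sec. 14-3. is a home-based business; does not sell secondhand or consigned goods → Home Occupation Authorization not required.
Sec. 14-4. does not sell secondhand or consigned goods → Secondhand Dealer Authorization not required.
Sec. 14-5. revenue $1,775,000 ≥ $1,300,000 → Commercial Registration not required.
Sec. 14-6. is a registered nonprofit; manufactures goods on the premises → Compliance License required.
Sec. 14-7. closes 10:00 PM, after 7:00 PM; seating 120 > 110 → Late-Night Authorization required.
Sec. 14-8. revenue $1,775,000 ≤ $1,950,000 → Small Business Certificate required.
Sec. 14-9. does not sell secondhand or consigned goods; is a registered nonprofit → Secondhand Dealer Registration not required.
Sec. 14-10. is a home-based business → exempt from Late-Night Authorization.

Annual Authorization, Compliance License, Small Business Certificate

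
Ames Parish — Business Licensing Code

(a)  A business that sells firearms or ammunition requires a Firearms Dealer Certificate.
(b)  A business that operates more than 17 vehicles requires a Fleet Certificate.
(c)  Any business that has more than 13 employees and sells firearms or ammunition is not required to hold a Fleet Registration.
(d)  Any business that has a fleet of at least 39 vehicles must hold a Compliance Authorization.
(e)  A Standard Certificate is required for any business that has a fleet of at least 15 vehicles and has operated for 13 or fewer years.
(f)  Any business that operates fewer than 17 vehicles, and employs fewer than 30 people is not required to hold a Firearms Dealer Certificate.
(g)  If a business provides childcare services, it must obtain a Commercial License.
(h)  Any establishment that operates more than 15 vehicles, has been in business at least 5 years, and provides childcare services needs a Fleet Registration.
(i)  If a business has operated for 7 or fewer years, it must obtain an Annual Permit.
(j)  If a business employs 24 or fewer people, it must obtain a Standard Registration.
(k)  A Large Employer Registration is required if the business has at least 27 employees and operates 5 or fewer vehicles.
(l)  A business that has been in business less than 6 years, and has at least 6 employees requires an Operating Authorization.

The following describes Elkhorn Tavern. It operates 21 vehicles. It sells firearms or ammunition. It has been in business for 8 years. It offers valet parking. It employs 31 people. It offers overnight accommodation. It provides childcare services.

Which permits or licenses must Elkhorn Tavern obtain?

(a) sells firearms or ammunition → Firearms Dealer Certificate required.
(b) vehicles 21 > 17 → Fleet Certificate required.
(c) employees 31 > 13; sells firearms or ammunition → exempt from Fleet Registration.
(d) vehicles 21 < 39 → Compliance Authorization not required.
(e) vehicles 21 ≥ 15; years in business 8 ≤ 13 → Standard Certificate required.
(f) vehicles 21 ≥ 17; employees 31 ≥ 30 → Firearms Dealer Certificate exemption does not apply.
(g) provides childcare services → Commercial License required.
(h) vehicles 21 > 15; years in business 8 ≥ 5; provides childcare services → Fleet Registration required.
(i) years in business 8 > 7 → Annual Permit not required.
(j) employees 31 > 24 → Standard Registration not required.
(k) employees 31 ≥ 27; vehicles 21 > 5 → Large Employer Registration not required.
(l) years in business 8 ≥ 6; employees 31 ≥ 6 → Operating Authorization not required.

Commercial License, Firearms Dealer Certificate, Fleet Certificate, Standard Certificate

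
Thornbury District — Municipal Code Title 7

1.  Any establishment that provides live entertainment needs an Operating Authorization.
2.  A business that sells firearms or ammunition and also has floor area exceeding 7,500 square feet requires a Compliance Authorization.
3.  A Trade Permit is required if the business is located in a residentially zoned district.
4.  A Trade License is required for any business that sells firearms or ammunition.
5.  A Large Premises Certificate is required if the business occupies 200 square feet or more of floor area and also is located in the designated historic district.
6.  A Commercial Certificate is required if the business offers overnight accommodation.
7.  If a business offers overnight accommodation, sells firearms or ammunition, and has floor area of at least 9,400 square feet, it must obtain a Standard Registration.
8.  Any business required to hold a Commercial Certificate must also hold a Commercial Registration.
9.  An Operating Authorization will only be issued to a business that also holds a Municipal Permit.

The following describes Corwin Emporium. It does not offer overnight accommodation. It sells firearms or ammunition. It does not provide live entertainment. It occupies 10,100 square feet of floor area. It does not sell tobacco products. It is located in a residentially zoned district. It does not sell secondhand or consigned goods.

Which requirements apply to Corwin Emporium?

1. does not provide live entertainment → Operating Authorization not required.
2. sells firearms or ammunition; floor area 10,100 square feet > 7,500 square feet → Compliance Authorization required.
3. is located in a residentially zoned district → Trade Permit required.
4. sells firearms or ammunition → Trade License required.
5. floor area 10,100 square feet ≥ 200 square feet; is located in a residentially zoned district (not: is located in the designated historic district) → Large Premises Certificate not required.
6. does not offer overnight accommodation → Commercial Certificate not required.
7. does not offer overnight accommodation; sells firearms or ammunition; floor area 10,100 square feet ≥ 9,400 square feet → Standard Registration not required.
8. Commercial Certificate is not required → no effect.
9. Operating Authorization is not required → no effect.

Compliance Authorization, Trade License, Trade Permit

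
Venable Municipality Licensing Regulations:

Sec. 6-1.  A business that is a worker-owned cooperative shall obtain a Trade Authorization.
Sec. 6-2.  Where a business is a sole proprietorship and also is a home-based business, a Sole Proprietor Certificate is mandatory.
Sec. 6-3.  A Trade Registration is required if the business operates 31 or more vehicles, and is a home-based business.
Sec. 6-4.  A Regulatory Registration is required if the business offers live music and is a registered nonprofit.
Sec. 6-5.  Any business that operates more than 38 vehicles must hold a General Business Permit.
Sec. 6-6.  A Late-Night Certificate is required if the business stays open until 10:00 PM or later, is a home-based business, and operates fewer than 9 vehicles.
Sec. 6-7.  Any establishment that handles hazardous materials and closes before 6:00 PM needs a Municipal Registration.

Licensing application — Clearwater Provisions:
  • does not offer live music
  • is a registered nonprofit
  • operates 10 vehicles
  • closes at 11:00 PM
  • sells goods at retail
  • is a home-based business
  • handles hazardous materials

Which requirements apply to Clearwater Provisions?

Sec. 6-1. is a registered nonprofit (not: is a worker-owned cooperative) → Trade Authorization not required.
Sec. 6-2. is a registered nonprofit (not: is a sole proprietorship); is a home-based business → Sole Proprietor Certificate not required.
Sec. 6-3. vehicles 10 < 31; is a home-based business → Trade Registration not required.
Sec. 6-4. does not offer live music; is a registered nonprofit → Regulatory Registration not required.
Sec. 6-5. vehicles 10 ≤ 38 → General Business Permit not required.
Sec. 6-6. closes 11:00 PM, after 10:00 PM; is a home-based business; vehicles 10 ≥ 9 → Late-Night Certificate not required.
Sec. 6-7. handles hazardous materials; closes 11:00 PM, after 6:00 PM → Municipal Registration not required.

None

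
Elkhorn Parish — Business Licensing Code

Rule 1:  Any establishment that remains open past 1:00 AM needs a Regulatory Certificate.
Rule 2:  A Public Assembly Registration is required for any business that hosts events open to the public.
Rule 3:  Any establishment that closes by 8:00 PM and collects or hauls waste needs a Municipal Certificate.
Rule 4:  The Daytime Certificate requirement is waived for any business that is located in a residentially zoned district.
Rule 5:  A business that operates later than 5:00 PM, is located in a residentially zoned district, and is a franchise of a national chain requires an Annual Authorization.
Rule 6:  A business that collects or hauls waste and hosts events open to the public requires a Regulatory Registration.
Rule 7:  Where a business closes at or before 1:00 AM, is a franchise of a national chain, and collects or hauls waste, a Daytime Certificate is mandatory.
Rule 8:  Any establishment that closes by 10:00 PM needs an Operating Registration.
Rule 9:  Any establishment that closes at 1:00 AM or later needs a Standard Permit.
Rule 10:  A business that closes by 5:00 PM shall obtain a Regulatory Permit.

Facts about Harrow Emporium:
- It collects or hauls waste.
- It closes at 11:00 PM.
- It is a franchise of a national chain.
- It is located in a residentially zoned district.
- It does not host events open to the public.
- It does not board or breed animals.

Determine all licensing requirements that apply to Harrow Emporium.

Rule 1: closes 11:00 PM, at/before 1:00 AM → Regulatory Certificate not required.
Rule 2: does not host events open to the public → Public Assembly Registration not required.
Rule 3: closes 11:00 PM, after 8:00 PM; collects or hauls waste → Municipal Certificate not required.
Rule 4: is located in a residentially zoned district → exempt from Daytime Certificate.
Rule 5: closes 11:00 PM, after 5:00 PM; is located in a residentially zoned district; is a franchise of a national chain → Annual Authorization required.
Rule 6: collects or hauls waste; does not host events open to the public → Regulatory Registration not required.
Rule 7: closes 11:00 PM, at/before 1:00 AM; is a franchise of a national chain; collects or hauls waste → Daytime Certificate required.
Rule 8: closes 11:00 PM, after 10:00 PM → Operating Registration not required.
Rule 9: closes 11:00 PM, at/before 1:00 AM → Standard Permit not required.
Rule 10: closes 11:00 PM, after 5:00 PM → Regulatory Permit not required.

Annual Authorization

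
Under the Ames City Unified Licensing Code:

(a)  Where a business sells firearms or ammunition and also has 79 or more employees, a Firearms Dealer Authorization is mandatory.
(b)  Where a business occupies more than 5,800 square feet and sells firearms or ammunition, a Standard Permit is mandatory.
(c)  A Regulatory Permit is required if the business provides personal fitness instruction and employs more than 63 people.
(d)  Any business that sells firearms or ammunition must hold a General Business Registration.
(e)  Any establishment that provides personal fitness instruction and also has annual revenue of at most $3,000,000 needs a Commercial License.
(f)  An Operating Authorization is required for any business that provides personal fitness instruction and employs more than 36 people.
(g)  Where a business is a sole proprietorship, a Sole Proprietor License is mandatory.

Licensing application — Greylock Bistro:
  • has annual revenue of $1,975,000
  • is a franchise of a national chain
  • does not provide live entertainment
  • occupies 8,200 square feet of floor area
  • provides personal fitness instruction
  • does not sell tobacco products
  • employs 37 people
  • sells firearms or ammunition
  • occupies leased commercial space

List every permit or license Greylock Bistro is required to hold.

Commercial License, General Business Registration, Operating Authorization, Standard Permit

(a) sells firearms or ammunition; employees 37 < 79 → Firearms Dealer Authorization not required.
(b) floor area 8,200 square feet > 5,800 square feet; sells firearms or ammunition → Standard Permit required.
(c) provides personal fitness instruction; employees 37 ≤ 63 → Regulatory Permit not required.
(d) sells firearms or ammunition → General Business Registration required.
(e) provides personal fitness instruction; revenue $1,975,000 ≤ $3,000,000 → Commercial License required.
(f) provides personal fitness instruction; employees 37 > 36 → Operating Authorization required.
(g) is a franchise of a national chain (not: is a sole proprietorship) → Sole Proprietor License not required.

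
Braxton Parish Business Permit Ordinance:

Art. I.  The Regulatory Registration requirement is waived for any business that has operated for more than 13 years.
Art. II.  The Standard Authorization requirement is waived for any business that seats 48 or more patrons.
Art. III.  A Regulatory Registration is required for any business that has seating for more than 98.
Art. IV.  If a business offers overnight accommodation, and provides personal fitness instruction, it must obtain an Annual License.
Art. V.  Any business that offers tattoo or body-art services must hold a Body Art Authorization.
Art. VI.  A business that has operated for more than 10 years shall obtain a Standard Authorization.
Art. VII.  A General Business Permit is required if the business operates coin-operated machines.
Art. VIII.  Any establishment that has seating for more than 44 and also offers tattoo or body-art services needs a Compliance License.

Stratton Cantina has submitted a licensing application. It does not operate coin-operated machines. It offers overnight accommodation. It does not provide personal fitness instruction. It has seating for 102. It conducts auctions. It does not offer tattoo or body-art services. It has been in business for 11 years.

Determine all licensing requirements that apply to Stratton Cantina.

Regulatory Registration

Art. I. years in business 11 ≤ 13 → Regulatory Registration exemption does not apply.
Art. II. seating 102 ≥ 48 → exempt from Standard Authorization.
Art. III. seating 102 > 98 → Regulatory Registration required.
Art. IV. offers overnight accommodation; does not provide personal fitness instruction → Annual License not required.
Art. V. does not offer tattoo or body-art services → Body Art Authorization not required.
Art. VI. years in business 11 > 10 → Standard Authorization required.
Art. VII. does not operate coin-operated machines → General Business Permit not required.
Art. VIII. seating 102 > 44; does not offer tattoo or body-art services → Compliance License not required.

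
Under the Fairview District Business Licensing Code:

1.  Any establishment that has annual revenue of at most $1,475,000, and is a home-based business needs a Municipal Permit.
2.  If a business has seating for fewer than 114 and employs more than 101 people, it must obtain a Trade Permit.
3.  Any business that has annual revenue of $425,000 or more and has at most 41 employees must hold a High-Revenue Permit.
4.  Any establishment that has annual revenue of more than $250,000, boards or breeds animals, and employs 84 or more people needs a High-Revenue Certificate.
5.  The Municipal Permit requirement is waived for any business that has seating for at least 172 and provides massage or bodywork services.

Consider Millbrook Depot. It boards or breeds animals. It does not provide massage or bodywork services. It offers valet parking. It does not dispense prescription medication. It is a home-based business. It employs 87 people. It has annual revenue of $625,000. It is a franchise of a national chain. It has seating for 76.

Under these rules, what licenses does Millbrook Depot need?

High-Revenue Certificate, Municipal Permit

1. revenue $625,000 ≤ $1,475,000; is a home-based business → Municipal Permit required.
2. seating 76 < 114; employees 87 ≤ 101 → Trade Permit not required.
3. revenue $625,000 ≥ $425,000; employees 87 > 41 → High-Revenue Permit not required.
4. revenue $625,000 > $250,000; boards or breeds animals; employees 87 ≥ 84 → High-Revenue Certificate required.
5. seating 76 < 172; does not provide massage or bodywork services → Municipal Permit exemption does not apply.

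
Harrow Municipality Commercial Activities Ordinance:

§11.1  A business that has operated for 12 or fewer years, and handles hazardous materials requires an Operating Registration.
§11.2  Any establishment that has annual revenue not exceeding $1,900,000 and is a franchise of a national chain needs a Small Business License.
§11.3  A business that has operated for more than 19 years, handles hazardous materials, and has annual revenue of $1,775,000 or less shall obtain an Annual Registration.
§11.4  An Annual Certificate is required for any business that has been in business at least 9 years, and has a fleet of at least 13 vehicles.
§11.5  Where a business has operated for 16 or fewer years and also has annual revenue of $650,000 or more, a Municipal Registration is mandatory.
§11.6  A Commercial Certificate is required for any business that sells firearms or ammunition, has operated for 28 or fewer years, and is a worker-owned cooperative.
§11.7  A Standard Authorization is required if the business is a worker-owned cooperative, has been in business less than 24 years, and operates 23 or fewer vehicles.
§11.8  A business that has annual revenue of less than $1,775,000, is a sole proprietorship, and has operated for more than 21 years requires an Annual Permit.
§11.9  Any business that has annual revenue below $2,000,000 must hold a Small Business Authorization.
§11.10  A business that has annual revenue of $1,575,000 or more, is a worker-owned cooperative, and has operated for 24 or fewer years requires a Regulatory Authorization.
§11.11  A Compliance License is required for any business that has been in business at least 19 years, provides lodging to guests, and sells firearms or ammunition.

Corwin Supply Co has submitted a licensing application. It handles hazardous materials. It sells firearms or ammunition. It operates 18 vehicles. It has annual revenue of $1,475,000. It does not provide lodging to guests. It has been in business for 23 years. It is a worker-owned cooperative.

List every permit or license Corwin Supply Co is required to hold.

§11.1 years in business 23 > 12; handles hazardous materials → Operating Registration not required.
§11.2 revenue $1,475,000 ≤ $1,900,000; is a worker-owned cooperative (not: is a franchise of a national chain) → Small Business License not required.
§11.3 years in business 23 > 19; handles hazardous materials; revenue $1,475,000 ≤ $1,775,000 → Annual Registration required.
§11.4 years in business 23 ≥ 9; vehicles 18 ≥ 13 → Annual Certificate required.
§11.5 years in business 23 > 16; revenue $1,475,000 ≥ $650,000 → Municipal Registration not required.
§11.6 sells firearms or ammunition; years in business 23 ≤ 28; is a worker-owned cooperative → Commercial Certificate required.
§11.7 is a worker-owned cooperative; years in business 23 < 24; vehicles 18 ≤ 23 → Standard Authorization required.
§11.8 revenue $1,475,000 < $1,775,000; is a worker-owned cooperative (not: is a sole proprietorship); years in business 23 > 21 → Annual Permit not required.
§11.9 revenue $1,475,000 < $2,000,000 → Small Business Authorization required.
§11.10 revenue $1,475,000 < $1,575,000; is a worker-owned cooperative; years in business 23 ≤ 24 → Regulatory Authorization not required.
§11.11 years in business 23 ≥ 19; does not provide lodging to guests; sells firearms or ammunition → Compliance License not required.

Annual Certificate, Annual Registration, Commercial Certificate, Small Business Authorization, Standard Authorization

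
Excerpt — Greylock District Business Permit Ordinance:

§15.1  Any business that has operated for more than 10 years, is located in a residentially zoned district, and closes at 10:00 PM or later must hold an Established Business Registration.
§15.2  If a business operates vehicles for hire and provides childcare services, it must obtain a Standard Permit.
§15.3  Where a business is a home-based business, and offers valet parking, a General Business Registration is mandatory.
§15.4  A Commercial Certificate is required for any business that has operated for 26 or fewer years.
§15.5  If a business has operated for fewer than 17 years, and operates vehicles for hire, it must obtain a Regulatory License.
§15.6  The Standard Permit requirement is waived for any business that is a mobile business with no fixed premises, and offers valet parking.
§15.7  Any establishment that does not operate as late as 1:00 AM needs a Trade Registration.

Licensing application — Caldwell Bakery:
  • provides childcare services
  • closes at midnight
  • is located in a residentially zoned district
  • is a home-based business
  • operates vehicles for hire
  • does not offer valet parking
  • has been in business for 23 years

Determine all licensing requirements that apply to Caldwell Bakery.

§15.1 years in business 23 > 10; is located in a residentially zoned district; closes midnight, after 10:00 PM → Established Business Registration required.
§15.2 operates vehicles for hire; provides childcare services → Standard Permit required.
§15.3 is a home-based business; does not offer valet parking → General Business Registration not required.
§15.4 years in business 23 ≤ 26 → Commercial Certificate required.
§15.5 years in business 23 ≥ 17; operates vehicles for hire → Regulatory License not required.
§15.6 is a home-based business (not: is a mobile business with no fixed premises); does not offer valet parking → Standard Permit exemption does not apply.
§15.7 closes midnight, at/before 1:00 AM → Trade Registration required.

Commercial Certificate, Established Business Registration, Standard Permit, Trade Registration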